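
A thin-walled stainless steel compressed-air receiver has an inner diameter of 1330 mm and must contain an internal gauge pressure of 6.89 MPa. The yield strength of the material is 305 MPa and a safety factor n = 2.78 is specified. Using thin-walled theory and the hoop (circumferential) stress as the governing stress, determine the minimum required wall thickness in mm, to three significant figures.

σ_allow = 305/2.78 = 109.7 MPa.
Hoop stress σ_h = pD/(2t), so t = pD/(2σ_allow) = 6.89×1330/(2×109.7) = 41.76 mm.

t = 41.8 mm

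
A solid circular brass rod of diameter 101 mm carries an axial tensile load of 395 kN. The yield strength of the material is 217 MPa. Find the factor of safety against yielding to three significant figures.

n = 4.40

A = πd²/4 = 8012 mm².
σ = F/A = 395000/8012 = 49.30 MPa.
n = 217/49.30 = 4.401.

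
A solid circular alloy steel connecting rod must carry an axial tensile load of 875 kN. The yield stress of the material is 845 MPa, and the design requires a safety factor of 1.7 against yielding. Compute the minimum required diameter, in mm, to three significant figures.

Allowable stress σ_allow = 845/1.7 = 497.1 MPa.
Required area A = F/σ_allow = 875000/497.1 = 1760 mm².
A = πd²/4 → d = √(4A/π) = 47.34 mm.

d = 47.3 mm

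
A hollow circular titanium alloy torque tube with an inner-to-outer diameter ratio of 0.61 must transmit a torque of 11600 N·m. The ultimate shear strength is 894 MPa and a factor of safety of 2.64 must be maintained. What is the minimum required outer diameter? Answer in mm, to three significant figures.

τ_allow = 894/2.64 = 338.6 MPa.
For a hollow shaft τ = 16T/[πd_o³(1−k⁴)] with k = 0.61, so 1−k⁴ = 0.8615.
d_o³ = 16T/[π τ_allow (1−k⁴)] = 16×1.1600×10^7/(π×338.6×0.8615) = 202500 mm³.
d_o = 58.72 mm.

d_o = 58.7 mm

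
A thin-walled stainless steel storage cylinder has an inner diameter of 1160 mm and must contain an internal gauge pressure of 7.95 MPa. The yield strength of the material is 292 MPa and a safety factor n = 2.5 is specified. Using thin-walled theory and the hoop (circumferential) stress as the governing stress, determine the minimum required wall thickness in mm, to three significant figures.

t = 39.5 mm

σ_allow = 292/2.5 = 116.8 MPa.
Hoop stress σ_h = pD/(2t), so t = pD/(2σ_allow) = 7.95×1160/(2×116.8) = 39.48 mm.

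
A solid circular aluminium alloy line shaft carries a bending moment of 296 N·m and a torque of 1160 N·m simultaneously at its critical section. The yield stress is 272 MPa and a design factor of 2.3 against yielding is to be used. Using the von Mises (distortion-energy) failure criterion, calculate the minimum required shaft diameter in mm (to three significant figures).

σ_allow = σ_y/n = 272/2.3 = 118.3 MPa.
For a solid shaft σ_b = 32M/(πd³) and τ = 16T/(πd³), so the von Mises stress is σ' = (16/πd³)·√(4M²+3T²).
√(4M²+3T²) = √(4×(296000)² + 3×(1.160×10^6)²) = 2.095×10^6 N·mm.
d³ = 16×2.095×10^6/(π×118.3) = 90200 mm³.
d = 44.85 mm.

d = 44.8 mm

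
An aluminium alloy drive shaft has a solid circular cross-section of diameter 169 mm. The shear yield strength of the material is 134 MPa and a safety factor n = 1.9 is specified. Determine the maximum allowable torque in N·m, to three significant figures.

τ_allow = 134/1.9 = 70.53 MPa.
For a solid shaft T_allow = τ_allow·πd³/16; πd³/16 = π×169³/16 = 947700 mm³.
T_allow = 70.53×947700 = 6.684×10^7 N·mm = 66840 N·m.

T_allow = 66800 N·m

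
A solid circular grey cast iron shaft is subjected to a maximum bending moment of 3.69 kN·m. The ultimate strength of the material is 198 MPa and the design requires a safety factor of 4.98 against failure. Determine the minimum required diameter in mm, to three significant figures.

d = 98.1 mm

σ_allow = 198/4.98 = 39.76 MPa.
For a solid circular section σ = 32M/(πd³), so d³ = 32M/(π σ_allow) = 32×3690000/(π×39.76) = 945300 mm³.
d = 98.14 mm.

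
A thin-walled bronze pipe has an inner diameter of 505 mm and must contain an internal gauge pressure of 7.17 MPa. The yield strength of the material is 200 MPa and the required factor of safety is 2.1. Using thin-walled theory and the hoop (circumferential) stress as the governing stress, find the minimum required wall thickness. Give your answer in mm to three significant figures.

t = 19.0 mm

σ_allow = 200/2.1 = 95.24 MPa.
Hoop stress σ_h = pD/(2t), so t = pD/(2σ_allow) = 7.17×505/(2×95.24) = 19.01 mm.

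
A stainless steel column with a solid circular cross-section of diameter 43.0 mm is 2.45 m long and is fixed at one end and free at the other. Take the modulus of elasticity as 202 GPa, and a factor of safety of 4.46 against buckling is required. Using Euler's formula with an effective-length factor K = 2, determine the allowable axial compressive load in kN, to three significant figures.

P_allow = 3.12 kN

I = πd⁴/64 = π×43.0⁴/64 = 167800 mm⁴.
Effective length L_e = KL = 2×2.45 m = 4900 mm.
Euler critical load P_cr = π²EI/L_e² = π²×202000×167800/4900² = 13930 N.
P_allow = P_cr/n = 13930/4.46 = 3124 N.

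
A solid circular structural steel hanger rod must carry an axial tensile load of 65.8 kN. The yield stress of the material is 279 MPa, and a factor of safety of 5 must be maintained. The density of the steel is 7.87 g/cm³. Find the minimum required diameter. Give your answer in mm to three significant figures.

Allowable stress σ_allow = 279/5 = 55.80 MPa.
Required area A = F/σ_allow = 65800/55.80 = 1179 mm².
A = πd²/4 → d = √(4A/π) = 38.75 mm.

d = 38.7 mm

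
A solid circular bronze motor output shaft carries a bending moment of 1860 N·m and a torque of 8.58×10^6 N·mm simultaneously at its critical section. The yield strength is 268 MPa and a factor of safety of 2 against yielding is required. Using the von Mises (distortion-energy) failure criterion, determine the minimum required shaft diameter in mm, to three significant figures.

d = 83.5 mm

σ_allow = σ_y/n = 268/2 = 134.0 MPa.
For a solid shaft σ_b = 32M/(πd³) and τ = 16T/(πd³), so the von Mises stress is σ' = (16/πd³)·√(4M²+3T²).
√(4M²+3T²) = √(4×(1.860×10^6)² + 3×(8.580×10^6)²) = 1.532×10^7 N·mm.
d³ = 16×1.532×10^7/(π×134.0) = 582300 mm³.
d = 83.50 mm.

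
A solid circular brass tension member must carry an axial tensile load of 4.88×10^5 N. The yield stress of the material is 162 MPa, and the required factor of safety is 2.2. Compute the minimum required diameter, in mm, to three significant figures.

Allowable stress σ_allow = 162/2.2 = 73.64 MPa.
Required area A = F/σ_allow = 488000/73.64 = 6627 mm².
A = πd²/4 → d = √(4A/π) = 91.86 mm.

d = 91.9 mm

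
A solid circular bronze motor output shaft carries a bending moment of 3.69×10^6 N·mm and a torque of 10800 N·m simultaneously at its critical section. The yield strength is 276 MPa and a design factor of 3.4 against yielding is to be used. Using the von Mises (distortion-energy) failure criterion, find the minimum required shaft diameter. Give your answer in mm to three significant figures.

d = 108 mm

σ_allow = σ_y/n = 276/3.4 = 81.18 MPa.
For a solid shaft σ_b = 32M/(πd³) and τ = 16T/(πd³), so the von Mises stress is σ' = (16/πd³)·√(4M²+3T²).
√(4M²+3T²) = √(4×(3.690×10^6)² + 3×(1.080×10^7)²) = 2.011×10^7 N·mm.
d³ = 16×2.011×10^7/(π×81.18) = 1.262×10^6 mm³.
d = 108.1 mm.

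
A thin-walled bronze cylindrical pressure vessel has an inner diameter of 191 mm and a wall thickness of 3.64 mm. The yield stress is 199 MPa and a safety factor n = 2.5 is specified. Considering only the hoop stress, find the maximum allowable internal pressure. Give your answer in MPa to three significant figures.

σ_allow = 199/2.5 = 79.60 MPa.
σ_h = pD/(2t) → p_allow = 2σ_allow t/D = 2×79.60×3.64/191 = 3.034 MPa.

p_allow = 3.03 MPa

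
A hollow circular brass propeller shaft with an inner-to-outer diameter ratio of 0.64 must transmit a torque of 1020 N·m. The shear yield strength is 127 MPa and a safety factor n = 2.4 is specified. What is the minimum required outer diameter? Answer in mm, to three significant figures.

d_o = 49.0 mm

τ_allow = 127/2.4 = 52.92 MPa.
For a hollow shaft τ = 16T/[πd_o³(1−k⁴)] with k = 0.64, so 1−k⁴ = 0.8322.
d_o³ = 16T/[π τ_allow (1−k⁴)] = 16×1020000/(π×52.92×0.8322) = 118000 mm³.
d_o = 49.04 mm.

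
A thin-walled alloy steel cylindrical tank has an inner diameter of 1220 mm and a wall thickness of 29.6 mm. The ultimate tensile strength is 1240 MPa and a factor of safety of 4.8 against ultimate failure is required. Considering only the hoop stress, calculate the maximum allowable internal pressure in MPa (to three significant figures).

σ_allow = 1240/4.8 = 258.3 MPa.
σ_h = pD/(2t) → p_allow = 2σ_allow t/D = 2×258.3×29.6/1220 = 12.54 MPa.

p_allow = 12.5 MPa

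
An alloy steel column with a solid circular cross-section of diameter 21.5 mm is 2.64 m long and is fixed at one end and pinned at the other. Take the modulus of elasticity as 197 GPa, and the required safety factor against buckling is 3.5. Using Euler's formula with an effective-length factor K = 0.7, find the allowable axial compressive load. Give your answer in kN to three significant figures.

P_allow = 1.71 kN

I = πd⁴/64 = π×21.5⁴/64 = 10490 mm⁴.
Effective length L_e = KL = 0.7×2.64 m = 1848 mm.
Euler critical load P_cr = π²EI/L_e² = π²×197000×10490/1848² = 5972 N.
P_allow = P_cr/n = 5972/3.5 = 1706 N.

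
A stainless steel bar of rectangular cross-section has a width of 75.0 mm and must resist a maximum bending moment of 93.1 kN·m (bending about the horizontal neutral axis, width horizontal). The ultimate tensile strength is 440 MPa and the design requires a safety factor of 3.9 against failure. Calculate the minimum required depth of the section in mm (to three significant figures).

h = 257 mm

σ_allow = 440/3.9 = 112.8 MPa.
For a rectangular section σ = 6M/(bh²), so h² = 6M/(b σ_allow) = 6×9.3100×10^7/(75.0×112.8) = 66020 mm².
h = 256.9 mm.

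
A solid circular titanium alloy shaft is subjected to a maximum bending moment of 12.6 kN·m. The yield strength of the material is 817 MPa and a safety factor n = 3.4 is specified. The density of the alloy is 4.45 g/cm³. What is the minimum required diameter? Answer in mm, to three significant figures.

σ_allow = 817/3.4 = 240.3 MPa.
For a solid circular section σ = 32M/(πd³), so d³ = 32M/(π σ_allow) = 32×1.2600×10^7/(π×240.3) = 534100 mm³.
d = 81.14 mm.

d = 81.1 mm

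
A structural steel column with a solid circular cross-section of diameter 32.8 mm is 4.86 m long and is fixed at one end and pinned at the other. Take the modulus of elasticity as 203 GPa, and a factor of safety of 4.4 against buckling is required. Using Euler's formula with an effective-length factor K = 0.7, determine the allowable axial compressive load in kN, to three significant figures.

I = πd⁴/64 = π×32.8⁴/64 = 56820 mm⁴.
Effective length L_e = KL = 0.7×4.86 m = 3402 mm.
Euler critical load P_cr = π²EI/L_e² = π²×203000×56820/3402² = 9835 N.
P_allow = P_cr/n = 9835/4.4 = 2235 N.

P_allow = 2.24 kN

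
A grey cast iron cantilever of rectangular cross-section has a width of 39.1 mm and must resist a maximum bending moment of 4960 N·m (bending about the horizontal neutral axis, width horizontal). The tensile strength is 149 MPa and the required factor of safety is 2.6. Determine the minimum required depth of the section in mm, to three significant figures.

h = 115 mm

σ_allow = 149/2.6 = 57.31 MPa.
For a rectangular section σ = 6M/(bh²), so h² = 6M/(b σ_allow) = 6×4960000/(39.1×57.31) = 13280 mm².
h = 115.2 mm.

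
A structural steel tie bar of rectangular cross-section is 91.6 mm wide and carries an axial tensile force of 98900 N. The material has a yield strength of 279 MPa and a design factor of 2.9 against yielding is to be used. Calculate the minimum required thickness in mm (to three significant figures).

t = 11.2 mm

σ_allow = 279/2.9 = 96.21 MPa.
Required area A = F/σ_allow = 98900/96.21 = 1028 mm².
t = A/w = 1028/91.6 = 11.22 mm.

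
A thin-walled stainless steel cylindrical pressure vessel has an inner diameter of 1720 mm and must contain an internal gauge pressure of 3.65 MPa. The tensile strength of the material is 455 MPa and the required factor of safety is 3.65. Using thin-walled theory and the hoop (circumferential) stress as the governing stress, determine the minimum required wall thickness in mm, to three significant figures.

σ_allow = 455/3.65 = 124.7 MPa.
Hoop stress σ_h = pD/(2t), so t = pD/(2σ_allow) = 3.65×1720/(2×124.7) = 25.18 mm.

t = 25.2 mm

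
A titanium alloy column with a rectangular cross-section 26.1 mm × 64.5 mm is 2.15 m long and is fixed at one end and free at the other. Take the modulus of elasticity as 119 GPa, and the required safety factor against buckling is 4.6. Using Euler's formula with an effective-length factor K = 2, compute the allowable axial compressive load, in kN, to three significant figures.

Buckling occurs about the weak axis: I_min = h·b³/12 = 64.5×26.1³/12 = 95570 mm⁴ (b = 26.1 mm is the smaller dimension).
Effective length L_e = KL = 2×2.15 m = 4300 mm.
Euler critical load P_cr = π²EI/L_e² = π²×119000×95570/4300² = 6070 N.
P_allow = P_cr/n = 6070/4.6 = 1320 N.

P_allow = 1.32 kN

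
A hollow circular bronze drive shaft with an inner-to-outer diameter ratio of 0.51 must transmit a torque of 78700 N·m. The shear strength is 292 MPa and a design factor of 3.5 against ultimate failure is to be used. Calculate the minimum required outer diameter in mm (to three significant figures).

d_o = 173 mm

τ_allow = 292/3.5 = 83.43 MPa.
For a hollow shaft τ = 16T/[πd_o³(1−k⁴)] with k = 0.51, so 1−k⁴ = 0.9323.
d_o³ = 16T/[π τ_allow (1−k⁴)] = 16×7.8700×10^7/(π×83.43×0.9323) = 5.153×10^6 mm³.
d_o = 172.7 mm.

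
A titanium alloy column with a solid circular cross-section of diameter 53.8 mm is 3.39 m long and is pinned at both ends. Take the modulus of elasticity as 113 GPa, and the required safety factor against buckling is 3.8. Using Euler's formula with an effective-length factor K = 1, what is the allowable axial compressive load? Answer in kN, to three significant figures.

P_allow = 10.5 kN

I = πd⁴/64 = π×53.8⁴/64 = 411200 mm⁴.
Effective length L_e = KL = 1×3.39 m = 3390 mm.
Euler critical load P_cr = π²EI/L_e² = π²×113000×411200/3390² = 39910 N.
P_allow = P_cr/n = 39910/3.8 = 10500 N.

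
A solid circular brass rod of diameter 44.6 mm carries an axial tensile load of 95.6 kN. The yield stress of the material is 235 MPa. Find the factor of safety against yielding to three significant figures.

A = πd²/4 = 1562 mm².
σ = F/A = 95600/1562 = 61.19 MPa.
n = 235/61.19 = 3.840.

n = 3.84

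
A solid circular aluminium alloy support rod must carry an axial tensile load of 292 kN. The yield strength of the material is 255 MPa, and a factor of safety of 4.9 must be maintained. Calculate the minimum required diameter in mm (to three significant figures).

d = 84.5 mm

Allowable stress σ_allow = 255/4.9 = 52.04 MPa.
Required area A = F/σ_allow = 292000/52.04 = 5611 mm².
A = πd²/4 → d = √(4A/π) = 84.52 mm.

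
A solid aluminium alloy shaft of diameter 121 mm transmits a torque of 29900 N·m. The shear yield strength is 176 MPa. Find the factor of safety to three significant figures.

τ = 16T/(πd³) = 16×2.9900×10^7/(π×121³) = 85.96 MPa.
n = τ_limit/τ = 176/85.96 = 2.048.

n = 2.05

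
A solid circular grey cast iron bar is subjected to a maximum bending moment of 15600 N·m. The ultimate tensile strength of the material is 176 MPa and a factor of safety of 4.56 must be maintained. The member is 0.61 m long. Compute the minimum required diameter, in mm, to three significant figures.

d = 160 mm

σ_allow = 176/4.56 = 38.60 MPa.
For a solid circular section σ = 32M/(πd³), so d³ = 32M/(π σ_allow) = 32×1.5600×10^7/(π×38.60) = 4.117×10^6 mm³.
d = 160.3 mm.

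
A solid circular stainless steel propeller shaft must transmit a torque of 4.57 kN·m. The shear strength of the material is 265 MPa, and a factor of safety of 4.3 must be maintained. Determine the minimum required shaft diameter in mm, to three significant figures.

d = 72.3 mm

Allowable shear stress τ_allow = 265/4.3 = 61.63 MPa.
For a solid shaft τ = 16T/(πd³), so d³ = 16T/(π τ_allow) = 16×4570000/(π×61.63) = 377700 mm³.
d = (377700)^(1/3) = 72.28 mm.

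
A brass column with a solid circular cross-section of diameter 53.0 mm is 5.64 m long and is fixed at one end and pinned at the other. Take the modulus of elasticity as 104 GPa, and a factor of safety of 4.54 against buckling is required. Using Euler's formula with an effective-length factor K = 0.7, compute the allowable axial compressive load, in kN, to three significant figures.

P_allow = 5.62 kN

I = πd⁴/64 = π×53.0⁴/64 = 387300 mm⁴.
Effective length L_e = KL = 0.7×5.64 m = 3948 mm.
Euler critical load P_cr = π²EI/L_e² = π²×104000×387300/3948² = 25510 N.
P_allow = P_cr/n = 25510/4.54 = 5618 N.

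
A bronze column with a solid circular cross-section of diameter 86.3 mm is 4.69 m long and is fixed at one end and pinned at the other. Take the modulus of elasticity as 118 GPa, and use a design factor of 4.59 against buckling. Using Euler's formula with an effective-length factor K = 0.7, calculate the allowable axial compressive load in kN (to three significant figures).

I = πd⁴/64 = π×86.3⁴/64 = 2.723×10^6 mm⁴.
Effective length L_e = KL = 0.7×4.69 m = 3283 mm.
Euler critical load P_cr = π²EI/L_e² = π²×118000×2.723×10^6/3283² = 294200 N.
P_allow = P_cr/n = 294200/4.59 = 64100 N.

P_allow = 64.1 kN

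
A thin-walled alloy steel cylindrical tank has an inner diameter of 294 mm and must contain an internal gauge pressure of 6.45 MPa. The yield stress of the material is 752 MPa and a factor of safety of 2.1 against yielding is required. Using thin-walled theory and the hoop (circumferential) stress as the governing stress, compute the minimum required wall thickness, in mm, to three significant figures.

t = 2.65 mm

σ_allow = 752/2.1 = 358.1 MPa.
Hoop stress σ_h = pD/(2t), so t = pD/(2σ_allow) = 6.45×294/(2×358.1) = 2.648 mm.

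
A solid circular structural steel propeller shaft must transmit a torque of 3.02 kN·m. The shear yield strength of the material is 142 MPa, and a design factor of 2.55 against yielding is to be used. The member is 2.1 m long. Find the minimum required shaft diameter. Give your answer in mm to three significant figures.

d = 65.1 mm

Allowable shear stress τ_allow = 142/2.55 = 55.69 MPa.
For a solid shaft τ = 16T/(πd³), so d³ = 16T/(π τ_allow) = 16×3020000/(π×55.69) = 276200 mm³.
d = (276200)^(1/3) = 65.12 mm.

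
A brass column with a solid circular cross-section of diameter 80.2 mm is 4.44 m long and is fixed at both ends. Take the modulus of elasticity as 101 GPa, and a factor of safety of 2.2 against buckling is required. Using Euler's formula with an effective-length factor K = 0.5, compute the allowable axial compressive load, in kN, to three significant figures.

P_allow = 187 kN

I = πd⁴/64 = π×80.2⁴/64 = 2.031×10^6 mm⁴.
Effective length L_e = KL = 0.5×4.44 m = 2220 mm.
Euler critical load P_cr = π²EI/L_e² = π²×101000×2.031×10^6/2220² = 410800 N.
P_allow = P_cr/n = 410800/2.2 = 186700 N.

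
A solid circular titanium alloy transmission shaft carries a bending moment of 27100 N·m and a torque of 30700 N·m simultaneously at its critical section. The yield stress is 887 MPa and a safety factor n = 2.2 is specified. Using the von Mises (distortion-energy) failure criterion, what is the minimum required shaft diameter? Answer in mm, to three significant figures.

σ_allow = σ_y/n = 887/2.2 = 403.2 MPa.
For a solid shaft σ_b = 32M/(πd³) and τ = 16T/(πd³), so the von Mises stress is σ' = (16/πd³)·√(4M²+3T²).
√(4M²+3T²) = √(4×(2.710×10^7)² + 3×(3.070×10^7)²) = 7.593×10^7 N·mm.
d³ = 16×7.593×10^7/(π×403.2) = 959100 mm³.
d = 98.62 mm.

d = 98.6 mm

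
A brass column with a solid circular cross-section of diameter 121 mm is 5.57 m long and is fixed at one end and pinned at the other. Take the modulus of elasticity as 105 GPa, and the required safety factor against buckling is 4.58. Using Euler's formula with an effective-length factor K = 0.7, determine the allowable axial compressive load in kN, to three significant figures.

P_allow = 157 kN

I = πd⁴/64 = π×121⁴/64 = 1.052×10^7 mm⁴.
Effective length L_e = KL = 0.7×5.57 m = 3899 mm.
Euler critical load P_cr = π²EI/L_e² = π²×105000×1.052×10^7/3899² = 717300 N.
P_allow = P_cr/n = 717300/4.58 = 156600 N.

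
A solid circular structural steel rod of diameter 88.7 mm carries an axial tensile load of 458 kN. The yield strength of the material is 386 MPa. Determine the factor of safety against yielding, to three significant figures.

n = 5.21

A = πd²/4 = 6179 mm².
σ = F/A = 458000/6179 = 74.12 MPa.
n = 386/74.12 = 5.208.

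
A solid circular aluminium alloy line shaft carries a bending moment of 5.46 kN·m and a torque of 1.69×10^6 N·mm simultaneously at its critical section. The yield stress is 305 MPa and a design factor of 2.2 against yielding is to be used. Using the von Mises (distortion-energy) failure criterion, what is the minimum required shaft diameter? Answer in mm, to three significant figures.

σ_allow = σ_y/n = 305/2.2 = 138.6 MPa.
For a solid shaft σ_b = 32M/(πd³) and τ = 16T/(πd³), so the von Mises stress is σ' = (16/πd³)·√(4M²+3T²).
√(4M²+3T²) = √(4×(5.460×10^6)² + 3×(1.690×10^6)²) = 1.131×10^7 N·mm.
d³ = 16×1.131×10^7/(π×138.6) = 415300 mm³.
d = 74.61 mm.

d = 74.6 mm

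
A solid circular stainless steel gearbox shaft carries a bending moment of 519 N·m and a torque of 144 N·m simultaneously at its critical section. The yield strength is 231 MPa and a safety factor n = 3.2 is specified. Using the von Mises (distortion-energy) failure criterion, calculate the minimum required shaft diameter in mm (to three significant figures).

σ_allow = σ_y/n = 231/3.2 = 72.19 MPa.
For a solid shaft σ_b = 32M/(πd³) and τ = 16T/(πd³), so the von Mises stress is σ' = (16/πd³)·√(4M²+3T²).
√(4M²+3T²) = √(4×(519000)² + 3×(144000)²) = 1.068×10^6 N·mm.
d³ = 16×1.068×10^6/(π×72.19) = 75320 mm³.
d = 42.23 mm.

d = 42.2 mm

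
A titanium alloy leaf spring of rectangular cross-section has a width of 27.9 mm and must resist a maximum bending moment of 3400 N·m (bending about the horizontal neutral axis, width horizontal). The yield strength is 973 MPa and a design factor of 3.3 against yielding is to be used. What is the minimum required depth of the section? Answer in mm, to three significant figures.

h = 49.8 mm

σ_allow = 973/3.3 = 294.8 MPa.
For a rectangular section σ = 6M/(bh²), so h² = 6M/(b σ_allow) = 6×3400000/(27.9×294.8) = 2480 mm².
h = 49.80 mm.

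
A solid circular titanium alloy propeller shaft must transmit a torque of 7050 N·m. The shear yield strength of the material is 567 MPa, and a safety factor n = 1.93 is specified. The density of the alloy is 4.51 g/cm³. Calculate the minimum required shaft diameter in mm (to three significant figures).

d = 49.6 mm

Allowable shear stress τ_allow = 567/1.93 = 293.8 MPa.
For a solid shaft τ = 16T/(πd³), so d³ = 16T/(π τ_allow) = 16×7050000/(π×293.8) = 122200 mm³.
d = (122200)^(1/3) = 49.63 mm.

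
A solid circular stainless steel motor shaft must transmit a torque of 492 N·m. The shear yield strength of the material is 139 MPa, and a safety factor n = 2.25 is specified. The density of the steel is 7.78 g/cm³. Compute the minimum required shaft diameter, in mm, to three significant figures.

Allowable shear stress τ_allow = 139/2.25 = 61.78 MPa.
For a solid shaft τ = 16T/(πd³), so d³ = 16T/(π τ_allow) = 16×492000/(π×61.78) = 40560 mm³.
d = (40560)^(1/3) = 34.36 mm.

d = 34.4 mm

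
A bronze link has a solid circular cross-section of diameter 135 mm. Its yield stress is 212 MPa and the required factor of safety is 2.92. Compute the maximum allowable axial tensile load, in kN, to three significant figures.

σ_allow = 212/2.92 = 72.60 MPa.
A = πd²/4 = π×135²/4 = 14310 mm².
F_allow = σ_allow × A = 72.60×14310 = 1.039×10^6 N.

F_allow = 1040 kN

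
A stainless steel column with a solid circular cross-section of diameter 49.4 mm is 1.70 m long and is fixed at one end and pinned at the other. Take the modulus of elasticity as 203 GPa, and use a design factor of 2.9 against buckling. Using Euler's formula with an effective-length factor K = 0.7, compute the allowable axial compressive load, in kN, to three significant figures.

I = πd⁴/64 = π×49.4⁴/64 = 292300 mm⁴.
Effective length L_e = KL = 0.7×1.70 m = 1190 mm.
Euler critical load P_cr = π²EI/L_e² = π²×203000×292300/1190² = 413600 N.
P_allow = P_cr/n = 413600/2.9 = 142600 N.

P_allow = 143 kN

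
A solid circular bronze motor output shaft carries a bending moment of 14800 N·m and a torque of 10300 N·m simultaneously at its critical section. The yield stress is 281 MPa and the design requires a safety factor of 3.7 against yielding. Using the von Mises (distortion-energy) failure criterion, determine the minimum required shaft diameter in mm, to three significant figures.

d = 132 mm

σ_allow = σ_y/n = 281/3.7 = 75.95 MPa.
For a solid shaft σ_b = 32M/(πd³) and τ = 16T/(πd³), so the von Mises stress is σ' = (16/πd³)·√(4M²+3T²).
√(4M²+3T²) = √(4×(1.480×10^7)² + 3×(1.030×10^7)²) = 3.456×10^7 N·mm.
d³ = 16×3.456×10^7/(π×75.95) = 2.318×10^6 mm³.
d = 132.3 mm.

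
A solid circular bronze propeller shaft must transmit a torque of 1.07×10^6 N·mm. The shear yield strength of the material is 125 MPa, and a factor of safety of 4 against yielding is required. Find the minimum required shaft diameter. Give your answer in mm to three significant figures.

Allowable shear stress τ_allow = 125/4 = 31.25 MPa.
For a solid shaft τ = 16T/(πd³), so d³ = 16T/(π τ_allow) = 16×1070000/(π×31.25) = 174400 mm³.
d = (174400)^(1/3) = 55.87 mm.

d = 55.9 mm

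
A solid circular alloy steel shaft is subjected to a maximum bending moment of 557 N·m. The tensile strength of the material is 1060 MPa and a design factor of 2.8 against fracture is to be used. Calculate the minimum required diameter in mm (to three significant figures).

d = 24.7 mm

σ_allow = 1060/2.8 = 378.6 MPa.
For a solid circular section σ = 32M/(πd³), so d³ = 32M/(π σ_allow) = 32×557000/(π×378.6) = 14990 mm³.
d = 24.65 mm.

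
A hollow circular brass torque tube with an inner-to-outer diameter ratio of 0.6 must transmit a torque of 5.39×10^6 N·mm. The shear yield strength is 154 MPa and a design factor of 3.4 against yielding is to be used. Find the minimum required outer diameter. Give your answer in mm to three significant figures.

d_o = 88.6 mm

τ_allow = 154/3.4 = 45.29 MPa.
For a hollow shaft τ = 16T/[πd_o³(1−k⁴)] with k = 0.6, so 1−k⁴ = 0.8704.
d_o³ = 16T/[π τ_allow (1−k⁴)] = 16×5390000/(π×45.29×0.8704) = 696300 mm³.
d_o = 88.63 mm.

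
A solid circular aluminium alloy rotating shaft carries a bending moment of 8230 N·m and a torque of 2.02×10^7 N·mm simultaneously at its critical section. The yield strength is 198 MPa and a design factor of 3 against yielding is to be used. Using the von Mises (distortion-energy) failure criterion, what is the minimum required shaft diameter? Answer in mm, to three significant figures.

σ_allow = σ_y/n = 198/3 = 66.00 MPa.
For a solid shaft σ_b = 32M/(πd³) and τ = 16T/(πd³), so the von Mises stress is σ' = (16/πd³)·√(4M²+3T²).
√(4M²+3T²) = √(4×(8.230×10^6)² + 3×(2.020×10^7)²) = 3.867×10^7 N·mm.
d³ = 16×3.867×10^7/(π×66.00) = 2.984×10^6 mm³.
d = 144.0 mm.

d = 144 mm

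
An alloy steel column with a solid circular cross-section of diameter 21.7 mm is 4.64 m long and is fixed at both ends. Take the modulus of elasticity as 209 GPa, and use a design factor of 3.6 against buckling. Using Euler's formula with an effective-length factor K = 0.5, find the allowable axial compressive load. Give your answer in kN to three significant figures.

P_allow = 1.16 kN

I = πd⁴/64 = π×21.7⁴/64 = 10880 mm⁴.
Effective length L_e = KL = 0.5×4.64 m = 2320 mm.
Euler critical load P_cr = π²EI/L_e² = π²×209000×10880/2320² = 4171 N.
P_allow = P_cr/n = 4171/3.6 = 1159 N.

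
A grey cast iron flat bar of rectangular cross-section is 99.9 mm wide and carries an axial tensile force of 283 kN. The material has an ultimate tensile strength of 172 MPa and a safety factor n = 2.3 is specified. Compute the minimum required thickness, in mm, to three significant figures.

t = 37.9 mm

σ_allow = 172/2.3 = 74.78 MPa.
Required area A = F/σ_allow = 283000/74.78 = 3784 mm².
t = A/w = 3784/99.9 = 37.88 mm.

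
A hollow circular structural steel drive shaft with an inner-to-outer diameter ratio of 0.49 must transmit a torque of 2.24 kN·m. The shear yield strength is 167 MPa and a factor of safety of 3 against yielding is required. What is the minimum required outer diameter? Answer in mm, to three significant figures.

τ_allow = 167/3 = 55.67 MPa.
For a hollow shaft τ = 16T/[πd_o³(1−k⁴)] with k = 0.49, so 1−k⁴ = 0.9424.
d_o³ = 16T/[π τ_allow (1−k⁴)] = 16×2240000/(π×55.67×0.9424) = 217500 mm³.
d_o = 60.14 mm.

d_o = 60.1 mm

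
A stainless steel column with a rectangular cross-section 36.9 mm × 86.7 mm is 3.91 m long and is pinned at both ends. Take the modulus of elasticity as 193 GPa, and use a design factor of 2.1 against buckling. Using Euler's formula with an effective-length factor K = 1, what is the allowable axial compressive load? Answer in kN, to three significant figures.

P_allow = 21.5 kN

Buckling occurs about the weak axis: I_min = h·b³/12 = 86.7×36.9³/12 = 363000 mm⁴ (b = 36.9 mm is the smaller dimension).
Effective length L_e = KL = 1×3.91 m = 3910 mm.
Euler critical load P_cr = π²EI/L_e² = π²×193000×363000/3910² = 45230 N.
P_allow = P_cr/n = 45230/2.1 = 21540 N.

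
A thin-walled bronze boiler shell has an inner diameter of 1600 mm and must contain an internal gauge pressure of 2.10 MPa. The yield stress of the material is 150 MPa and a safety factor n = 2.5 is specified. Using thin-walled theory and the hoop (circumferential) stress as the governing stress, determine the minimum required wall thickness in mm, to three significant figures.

σ_allow = 150/2.5 = 60.00 MPa.
Hoop stress σ_h = pD/(2t), so t = pD/(2σ_allow) = 2.10×1600/(2×60.00) = 28.00 mm.

t = 28.0 mm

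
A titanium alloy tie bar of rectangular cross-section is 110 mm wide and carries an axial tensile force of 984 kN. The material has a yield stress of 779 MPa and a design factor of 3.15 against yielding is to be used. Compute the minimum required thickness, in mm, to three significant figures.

σ_allow = 779/3.15 = 247.3 MPa.
Required area A = F/σ_allow = 984000/247.3 = 3979 mm².
t = A/w = 3979/110 = 36.17 mm.

t = 36.2 mm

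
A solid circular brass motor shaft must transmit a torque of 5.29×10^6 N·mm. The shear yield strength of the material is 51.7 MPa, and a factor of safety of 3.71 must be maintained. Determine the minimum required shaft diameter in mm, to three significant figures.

d = 125 mm

Allowable shear stress τ_allow = 51.7/3.71 = 13.94 MPa.
For a solid shaft τ = 16T/(πd³), so d³ = 16T/(π τ_allow) = 16×5290000/(π×13.94) = 1.933×10^6 mm³.
d = (1.933×10^6)^(1/3) = 124.6 mm.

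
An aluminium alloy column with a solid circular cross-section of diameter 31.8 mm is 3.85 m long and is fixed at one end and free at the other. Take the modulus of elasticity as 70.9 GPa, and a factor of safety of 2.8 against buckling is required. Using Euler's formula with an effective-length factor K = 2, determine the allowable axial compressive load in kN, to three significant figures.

I = πd⁴/64 = π×31.8⁴/64 = 50200 mm⁴.
Effective length L_e = KL = 2×3.85 m = 7700 mm.
Euler critical load P_cr = π²EI/L_e² = π²×70900×50200/7700² = 592.4 N.
P_allow = P_cr/n = 592.4/2.8 = 211.6 N.

P_allow = 0.212 kN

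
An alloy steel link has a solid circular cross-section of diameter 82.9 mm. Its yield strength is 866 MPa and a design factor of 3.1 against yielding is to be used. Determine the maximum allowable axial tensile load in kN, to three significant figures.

F_allow = 1510 kN

σ_allow = 866/3.1 = 279.4 MPa.
A = πd²/4 = π×82.9²/4 = 5398 mm².
F_allow = σ_allow × A = 279.4×5398 = 1.508×10^6 N.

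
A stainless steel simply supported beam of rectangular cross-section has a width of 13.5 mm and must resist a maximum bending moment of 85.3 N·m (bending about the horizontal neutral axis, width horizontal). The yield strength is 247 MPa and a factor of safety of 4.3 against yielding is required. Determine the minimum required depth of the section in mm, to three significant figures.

σ_allow = 247/4.3 = 57.44 MPa.
For a rectangular section σ = 6M/(bh²), so h² = 6M/(b σ_allow) = 6×85300/(13.5×57.44) = 660.0 mm².
h = 25.69 mm.

h = 25.7 mm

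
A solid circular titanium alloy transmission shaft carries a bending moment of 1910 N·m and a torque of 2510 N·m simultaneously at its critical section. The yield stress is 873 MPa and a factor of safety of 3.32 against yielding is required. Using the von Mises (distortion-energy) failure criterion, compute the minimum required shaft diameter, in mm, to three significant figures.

d = 48.2 mm

σ_allow = σ_y/n = 873/3.32 = 263.0 MPa.
For a solid shaft σ_b = 32M/(πd³) and τ = 16T/(πd³), so the von Mises stress is σ' = (16/πd³)·√(4M²+3T²).
√(4M²+3T²) = √(4×(1.910×10^6)² + 3×(2.510×10^6)²) = 5.787×10^6 N·mm.
d³ = 16×5.787×10^6/(π×263.0) = 112100 mm³.
d = 48.22 mm.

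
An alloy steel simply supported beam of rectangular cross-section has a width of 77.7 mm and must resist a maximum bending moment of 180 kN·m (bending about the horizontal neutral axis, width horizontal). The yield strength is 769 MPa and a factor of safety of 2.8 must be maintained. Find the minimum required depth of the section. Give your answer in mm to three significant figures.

h = 225 mm

σ_allow = 769/2.8 = 274.6 MPa.
For a rectangular section σ = 6M/(bh²), so h² = 6M/(b σ_allow) = 6×1.8000×10^8/(77.7×274.6) = 50610 mm².
h = 225.0 mm.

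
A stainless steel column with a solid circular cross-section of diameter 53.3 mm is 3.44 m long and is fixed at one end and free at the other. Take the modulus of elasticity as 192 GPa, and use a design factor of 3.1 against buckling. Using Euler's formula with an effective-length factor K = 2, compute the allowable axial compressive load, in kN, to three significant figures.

P_allow = 5.12 kN

I = πd⁴/64 = π×53.3⁴/64 = 396200 mm⁴.
Effective length L_e = KL = 2×3.44 m = 6880 mm.
Euler critical load P_cr = π²EI/L_e² = π²×192000×396200/6880² = 15860 N.
P_allow = P_cr/n = 15860/3.1 = 5116 N.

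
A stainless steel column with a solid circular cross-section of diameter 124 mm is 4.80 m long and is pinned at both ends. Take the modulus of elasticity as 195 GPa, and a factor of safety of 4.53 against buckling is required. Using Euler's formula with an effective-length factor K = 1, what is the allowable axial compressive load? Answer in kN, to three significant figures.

P_allow = 214 kN

I = πd⁴/64 = π×124⁴/64 = 1.161×10^7 mm⁴.
Effective length L_e = KL = 1×4.80 m = 4800 mm.
Euler critical load P_cr = π²EI/L_e² = π²×195000×1.161×10^7/4800² = 969400 N.
P_allow = P_cr/n = 969400/4.53 = 214000 N.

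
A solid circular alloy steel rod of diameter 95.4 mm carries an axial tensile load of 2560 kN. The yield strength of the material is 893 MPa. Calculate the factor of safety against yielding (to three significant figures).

n = 2.49

A = πd²/4 = 7148 mm².
σ = F/A = 2560000/7148 = 358.1 MPa.
n = 893/358.1 = 2.493.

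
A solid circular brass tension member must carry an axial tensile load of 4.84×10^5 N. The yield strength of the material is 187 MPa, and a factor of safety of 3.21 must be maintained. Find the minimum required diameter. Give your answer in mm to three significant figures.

d = 103 mm

Allowable stress σ_allow = 187/3.21 = 58.26 MPa.
Required area A = F/σ_allow = 484000/58.26 = 8308 mm².
A = πd²/4 → d = √(4A/π) = 102.9 mm.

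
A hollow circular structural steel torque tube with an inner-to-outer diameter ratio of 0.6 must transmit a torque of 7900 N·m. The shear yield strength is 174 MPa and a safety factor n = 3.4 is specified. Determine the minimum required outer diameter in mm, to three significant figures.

τ_allow = 174/3.4 = 51.18 MPa.
For a hollow shaft τ = 16T/[πd_o³(1−k⁴)] with k = 0.6, so 1−k⁴ = 0.8704.
d_o³ = 16T/[π τ_allow (1−k⁴)] = 16×7900000/(π×51.18×0.8704) = 903300 mm³.
d_o = 96.67 mm.

d_o = 96.7 mm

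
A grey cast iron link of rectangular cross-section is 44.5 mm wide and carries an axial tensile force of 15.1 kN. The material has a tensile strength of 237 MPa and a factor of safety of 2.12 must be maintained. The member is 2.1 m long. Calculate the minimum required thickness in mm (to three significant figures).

t = 3.04 mm

σ_allow = 237/2.12 = 111.8 MPa.
Required area A = F/σ_allow = 15100/111.8 = 135.1 mm².
t = A/w = 135.1/44.5 = 3.035 mm.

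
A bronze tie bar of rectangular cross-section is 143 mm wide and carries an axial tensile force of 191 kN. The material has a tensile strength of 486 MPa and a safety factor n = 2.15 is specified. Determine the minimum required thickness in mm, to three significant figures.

t = 5.91 mm

σ_allow = 486/2.15 = 226.0 MPa.
Required area A = F/σ_allow = 191000/226.0 = 845.0 mm².
t = A/w = 845.0/143 = 5.909 mm.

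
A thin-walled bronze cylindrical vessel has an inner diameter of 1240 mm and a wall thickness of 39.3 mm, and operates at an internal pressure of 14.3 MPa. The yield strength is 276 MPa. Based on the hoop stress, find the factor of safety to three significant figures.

σ_h = pD/(2t) = 14.3×1240/(2×39.3) = 225.6 MPa.
n = 276/225.6 = 1.223.

n = 1.22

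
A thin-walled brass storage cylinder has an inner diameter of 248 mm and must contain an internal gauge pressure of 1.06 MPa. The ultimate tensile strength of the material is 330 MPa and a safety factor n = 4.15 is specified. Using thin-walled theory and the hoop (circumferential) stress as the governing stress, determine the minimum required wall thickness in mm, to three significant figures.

σ_allow = 330/4.15 = 79.52 MPa.
Hoop stress σ_h = pD/(2t), so t = pD/(2σ_allow) = 1.06×248/(2×79.52) = 1.653 mm.

t = 1.65 mm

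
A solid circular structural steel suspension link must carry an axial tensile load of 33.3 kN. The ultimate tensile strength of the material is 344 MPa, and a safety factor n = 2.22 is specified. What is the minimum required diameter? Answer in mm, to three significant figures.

Allowable stress σ_allow = 344/2.22 = 155.0 MPa.
Required area A = F/σ_allow = 33300/155.0 = 214.9 mm².
A = πd²/4 → d = √(4A/π) = 16.54 mm.

d = 16.5 mm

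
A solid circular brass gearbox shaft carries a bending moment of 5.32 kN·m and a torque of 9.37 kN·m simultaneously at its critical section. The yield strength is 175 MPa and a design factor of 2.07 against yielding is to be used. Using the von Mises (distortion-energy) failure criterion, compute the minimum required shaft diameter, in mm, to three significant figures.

σ_allow = σ_y/n = 175/2.07 = 84.54 MPa.
For a solid shaft σ_b = 32M/(πd³) and τ = 16T/(πd³), so the von Mises stress is σ' = (16/πd³)·√(4M²+3T²).
√(4M²+3T²) = √(4×(5.320×10^6)² + 3×(9.370×10^6)²) = 1.941×10^7 N·mm.
d³ = 16×1.941×10^7/(π×84.54) = 1.169×10^6 mm³.
d = 105.3 mm.

d = 105 mm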